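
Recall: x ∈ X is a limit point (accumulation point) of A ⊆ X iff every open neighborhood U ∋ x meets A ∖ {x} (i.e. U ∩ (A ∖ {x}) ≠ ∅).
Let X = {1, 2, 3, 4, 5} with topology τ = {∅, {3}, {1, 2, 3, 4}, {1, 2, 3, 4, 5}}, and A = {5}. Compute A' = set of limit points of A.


A' = ∅

For each x ∈ X, list the open sets U ∈ τ with x ∈ U, then check whether U ∩ (A ∖ {x}) ≠ ∅ for every such U.
  x = 1: open {1, 2, 3, 4} ∋ x has {1, 2, 3, 4} ∩ (A ∖ {1}) = ∅, so x is NOT a limit point.
  x = 2: open {1, 2, 3, 4} ∋ x has {1, 2, 3, 4} ∩ (A ∖ {2}) = ∅, so x is NOT a limit point.
  x = 3: open {3} ∋ x has {3} ∩ (A ∖ {3}) = ∅, so x is NOT a limit point.
  x = 4: open {1, 2, 3, 4} ∋ x has {1, 2, 3, 4} ∩ (A ∖ {4}) = ∅, so x is NOT a limit point.
  x = 5: open {1, 2, 3, 4, 5} ∋ x has {1, 2, 3, 4, 5} ∩ (A ∖ {5}) = ∅, so x is NOT a limit point.
Collecting: A' = ∅.


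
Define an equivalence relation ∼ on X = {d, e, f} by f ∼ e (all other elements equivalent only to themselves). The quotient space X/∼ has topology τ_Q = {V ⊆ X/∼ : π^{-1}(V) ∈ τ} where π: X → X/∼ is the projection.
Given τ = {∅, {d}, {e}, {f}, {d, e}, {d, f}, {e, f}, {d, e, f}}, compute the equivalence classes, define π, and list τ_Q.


X/∼ = {[d], [e=f]}; |τ_Q| = 4.

Equivalence classes: [d], [e=f].
Quotient map π: X → X/∼ sends d ↦ [d], e ↦ [e=f], f ↦ [e=f].
For each subset V ⊆ X/∼, compute π^{-1}(V) ⊆ X and check whether π^{-1}(V) ∈ τ. V is open in τ_Q iff π^{-1}(V) ∈ τ.
  V = {}: π^{-1}(V) = ∅ ∈ τ ✓.
  V = {[d]}: π^{-1}(V) = {d} ∈ τ ✓.
  V = {[e=f]}: π^{-1}(V) = {e, f} ∈ τ ✓.
  V = {[d], [e=f]}: π^{-1}(V) = {d, e, f} ∈ τ ✓.
Open sets in the quotient: τ_Q = {{}, {[d]}, {[e=f]}, {[d], [e=f]}} (4 elements).


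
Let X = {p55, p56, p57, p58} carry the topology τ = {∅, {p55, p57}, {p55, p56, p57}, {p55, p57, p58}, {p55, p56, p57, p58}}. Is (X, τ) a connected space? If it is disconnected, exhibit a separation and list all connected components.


(X, τ) is connected.

Find clopen sets (U ∈ τ with X ∖ U ∈ τ):
  U = ∅, X ∖ U = {p55, p56, p57, p58} — both open, so U is clopen.
  U = {p55, p56, p57, p58}, X ∖ U = ∅ — both open, so U is clopen.
Only trivial clopens (∅ and X) exist, so (X, τ) is connected.
Compute connected components by grouping points that agree on all clopens:
  component: {p55, p56, p57, p58}


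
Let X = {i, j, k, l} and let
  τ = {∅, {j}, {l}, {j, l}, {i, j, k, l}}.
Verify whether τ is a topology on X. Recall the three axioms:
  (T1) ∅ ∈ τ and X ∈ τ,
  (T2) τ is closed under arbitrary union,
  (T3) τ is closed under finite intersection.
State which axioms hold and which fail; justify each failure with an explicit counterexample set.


τ IS a topology on X.

Axiom (T1): ∅ ∈ τ? Yes; X ∈ τ? Yes.
Axiom (T2/T3): check pairwise unions and intersections of members of τ.
All pairwise intersections and unions checked — each lies in τ. Therefore τ satisfies (T1), (T2), (T3): it IS a topology on X.


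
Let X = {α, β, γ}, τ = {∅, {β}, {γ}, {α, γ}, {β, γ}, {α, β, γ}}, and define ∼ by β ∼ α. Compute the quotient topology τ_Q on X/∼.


X/∼ = {[α=β], [γ]}; |τ_Q| = 3.

Equivalence classes: [α=β], [γ].
Quotient map π: X → X/∼ sends α ↦ [α=β], β ↦ [α=β], γ ↦ [γ].
For each subset V ⊆ X/∼, compute π^{-1}(V) ⊆ X and check whether π^{-1}(V) ∈ τ. V is open in τ_Q iff π^{-1}(V) ∈ τ.
  V = {}: π^{-1}(V) = ∅ ∈ τ ✓.
  V = {[α=β]}: π^{-1}(V) = {α, β} ∉ τ ✗.
  V = {[γ]}: π^{-1}(V) = {γ} ∈ τ ✓.
  V = {[α=β], [γ]}: π^{-1}(V) = {α, β, γ} ∈ τ ✓.
Open sets in the quotient: τ_Q = {{}, {[γ]}, {[α=β], [γ]}} (3 elements).


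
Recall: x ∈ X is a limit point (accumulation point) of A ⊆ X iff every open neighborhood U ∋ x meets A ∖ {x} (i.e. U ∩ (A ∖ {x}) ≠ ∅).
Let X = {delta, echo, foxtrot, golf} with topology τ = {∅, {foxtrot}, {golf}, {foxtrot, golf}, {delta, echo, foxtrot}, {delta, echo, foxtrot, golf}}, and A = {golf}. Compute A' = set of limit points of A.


A' = ∅

For each x ∈ X, list the open sets U ∈ τ with x ∈ U, then check whether U ∩ (A ∖ {x}) ≠ ∅ for every such U.
  x = delta: open {delta, echo, foxtrot} ∋ x has {delta, echo, foxtrot} ∩ (A ∖ {delta}) = ∅, so x is NOT a limit point.
  x = echo: open {delta, echo, foxtrot} ∋ x has {delta, echo, foxtrot} ∩ (A ∖ {echo}) = ∅, so x is NOT a limit point.
  x = foxtrot: open {foxtrot} ∋ x has {foxtrot} ∩ (A ∖ {foxtrot}) = ∅, so x is NOT a limit point.
  x = golf: open {golf} ∋ x has {golf} ∩ (A ∖ {golf}) = ∅, so x is NOT a limit point.
Collecting: A' = ∅.


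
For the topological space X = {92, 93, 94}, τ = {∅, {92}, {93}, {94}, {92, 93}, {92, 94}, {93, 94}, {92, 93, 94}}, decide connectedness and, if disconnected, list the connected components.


(X, τ) is disconnected; components = [{92}, {93}, {94}].

Find clopen sets (U ∈ τ with X ∖ U ∈ τ):
  U = ∅, X ∖ U = {92, 93, 94} — both open, so U is clopen.
  U = {92}, X ∖ U = {93, 94} — both open, so U is clopen.
  U = {93}, X ∖ U = {92, 94} — both open, so U is clopen.
  U = {94}, X ∖ U = {92, 93} — both open, so U is clopen.
  U = {92, 93}, X ∖ U = {94} — both open, so U is clopen.
  U = {92, 94}, X ∖ U = {93} — both open, so U is clopen.
  U = {93, 94}, X ∖ U = {92} — both open, so U is clopen.
  U = {92, 93, 94}, X ∖ U = ∅ — both open, so U is clopen.
Nontrivial clopen(s) exist: e.g. {92}. So (X, τ) is disconnected.
Compute connected components by grouping points that agree on all clopens:
  component: {92}
  component: {93}
  component: {94}


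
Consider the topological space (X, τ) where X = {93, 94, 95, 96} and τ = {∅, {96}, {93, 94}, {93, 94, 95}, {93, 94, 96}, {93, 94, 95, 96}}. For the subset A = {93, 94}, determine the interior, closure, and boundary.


int(A) = {93, 94}, cl(A) = {93, 94, 95}, ∂A = {95}.

Closed sets in (X, τ) are complements of opens:
  closed(X, τ) = {∅, {95}, {96}, {95, 96}, {93, 94, 95}, {93, 94, 95, 96}}.
int(A) = ⋃ {U ∈ τ : U ⊆ A}. Opens contained in A: ∅, {93, 94}.
Taking the union of these: int(A) = {93, 94}.
cl(A) = ⋂ {C closed : A ⊆ C}. Closed sets containing A: {93, 94, 95}, {93, 94, 95, 96}.
Intersecting these: cl(A) = {93, 94, 95}.
∂A = cl(A) ∖ int(A) = {93, 94, 95} ∖ {93, 94} = {95}.


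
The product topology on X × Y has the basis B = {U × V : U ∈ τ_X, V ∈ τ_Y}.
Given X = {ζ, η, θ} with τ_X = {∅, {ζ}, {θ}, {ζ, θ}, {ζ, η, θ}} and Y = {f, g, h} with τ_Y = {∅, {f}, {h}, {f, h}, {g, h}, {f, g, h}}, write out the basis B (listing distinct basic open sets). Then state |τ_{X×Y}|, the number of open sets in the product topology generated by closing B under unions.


Basis B = {∅ × ∅, {ζ} × {f}, {ζ} × {h}, {θ} × {f}, {θ} × {h}, {ζ} × {f, h}, {ζ, θ} × {f}, {ζ} × {g, h}, {ζ, θ} × {h}, {θ} × {f, h}, {θ} × {g, h}, {ζ} × {f, g, h}, {ζ, η, θ} × {f}, {ζ, η, θ} × {h}, {θ} × {f, g, h}, {ζ, θ} × {f, h}, {ζ, θ} × {g, h}, {ζ, θ} × {f, g, h}, {ζ, η, θ} × {f, h}, {ζ, η, θ} × {g, h}, {ζ, η, θ} × {f, g, h}}; |τ_{X×Y}| = 70.

Enumerate products U × V with U ∈ τ_X, V ∈ τ_Y (deduplicated):
  ∅ × ∅ = {} (∅)
  {ζ} × {f} = {(ζ,f)}
  {ζ} × {h} = {(ζ,h)}
  {θ} × {f} = {(θ,f)}
  {θ} × {h} = {(θ,h)}
  {ζ} × {f, h} = {(ζ,f), (ζ,h)}
  {ζ, θ} × {f} = {(ζ,f), (θ,f)}
  {ζ} × {g, h} = {(ζ,g), (ζ,h)}
  {ζ, θ} × {h} = {(ζ,h), (θ,h)}
  {θ} × {f, h} = {(θ,f), (θ,h)}
  {θ} × {g, h} = {(θ,g), (θ,h)}
  {ζ} × {f, g, h} = {(ζ,f), (ζ,g), (ζ,h)}
  {ζ, η, θ} × {f} = {(ζ,f), (η,f), (θ,f)}
  {ζ, η, θ} × {h} = {(ζ,h), (η,h), (θ,h)}
  {θ} × {f, g, h} = {(θ,f), (θ,g), (θ,h)}
  {ζ, θ} × {f, h} = {(ζ,f), (ζ,h), (θ,f), (θ,h)}
  {ζ, θ} × {g, h} = {(ζ,g), (ζ,h), (θ,g), (θ,h)}
  {ζ, θ} × {f, g, h} = {(ζ,f), (ζ,g), (ζ,h), (θ,f), (θ,g), (θ,h)}
  {ζ, η, θ} × {f, h} = {(ζ,f), (ζ,h), (η,f), (η,h), (θ,f), (θ,h)}
  {ζ, η, θ} × {g, h} = {(ζ,g), (ζ,h), (η,g), (η,h), (θ,g), (θ,h)}
  {ζ, η, θ} × {f, g, h} = {(ζ,f), (ζ,g), (ζ,h), (η,f), (η,g), (η,h), (θ,f), (θ,g), (θ,h)}
These 21 distinct sets form the basis B.
Close under arbitrary unions to get τ_{X×Y}; counting gives |τ_{X×Y}| = 70.


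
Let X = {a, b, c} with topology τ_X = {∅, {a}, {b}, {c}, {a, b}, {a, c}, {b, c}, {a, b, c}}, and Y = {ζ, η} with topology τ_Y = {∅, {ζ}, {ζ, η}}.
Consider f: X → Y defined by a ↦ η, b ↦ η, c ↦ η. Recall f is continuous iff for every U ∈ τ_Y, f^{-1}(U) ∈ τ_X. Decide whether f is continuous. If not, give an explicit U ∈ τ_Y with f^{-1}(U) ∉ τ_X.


f IS continuous.

Compute f^{-1}(U) for each U ∈ τ_Y:
  U = ∅: f^{-1}(U) = ∅ ∈ τ_X ✓.
  U = {ζ}: f^{-1}(U) = ∅ ∈ τ_X ✓.
  U = {ζ, η}: f^{-1}(U) = {a, b, c} ∈ τ_X ✓.
Every preimage lies in τ_X, so f IS continuous.


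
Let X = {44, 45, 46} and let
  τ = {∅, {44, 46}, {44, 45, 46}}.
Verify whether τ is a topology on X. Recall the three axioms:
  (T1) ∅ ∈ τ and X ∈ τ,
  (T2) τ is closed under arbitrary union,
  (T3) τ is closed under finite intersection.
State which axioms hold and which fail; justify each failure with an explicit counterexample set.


τ IS a topology on X.

Axiom (T1): ∅ ∈ τ? Yes; X ∈ τ? Yes.
Axiom (T2/T3): check pairwise unions and intersections of members of τ.
All pairwise intersections and unions checked — each lies in τ. Therefore τ satisfies (T1), (T2), (T3): it IS a topology on X.


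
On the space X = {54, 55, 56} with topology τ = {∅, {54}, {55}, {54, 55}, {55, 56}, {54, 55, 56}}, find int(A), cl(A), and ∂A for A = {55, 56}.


int(A) = {55, 56}, cl(A) = {55, 56}, ∂A = ∅.

Closed sets in (X, τ) are complements of opens:
  closed(X, τ) = {∅, {54}, {56}, {54, 56}, {55, 56}, {54, 55, 56}}.
int(A) = ⋃ {U ∈ τ : U ⊆ A}. Opens contained in A: ∅, {55}, {55, 56}.
Taking the union of these: int(A) = {55, 56}.
cl(A) = ⋂ {C closed : A ⊆ C}. Closed sets containing A: {55, 56}, {54, 55, 56}.
Intersecting these: cl(A) = {55, 56}.
∂A = cl(A) ∖ int(A) = {55, 56} ∖ {55, 56} = ∅.


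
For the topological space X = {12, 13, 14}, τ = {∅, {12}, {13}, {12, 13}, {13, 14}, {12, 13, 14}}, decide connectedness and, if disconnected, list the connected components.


(X, τ) is disconnected; components = [{12}, {13, 14}].

Find clopen sets (U ∈ τ with X ∖ U ∈ τ):
  U = ∅, X ∖ U = {12, 13, 14} — both open, so U is clopen.
  U = {12}, X ∖ U = {13, 14} — both open, so U is clopen.
  U = {13, 14}, X ∖ U = {12} — both open, so U is clopen.
  U = {12, 13, 14}, X ∖ U = ∅ — both open, so U is clopen.
Nontrivial clopen(s) exist: e.g. {13, 14}. So (X, τ) is disconnected.
Compute connected components by grouping points that agree on all clopens:
  component: {12}
  component: {13, 14}


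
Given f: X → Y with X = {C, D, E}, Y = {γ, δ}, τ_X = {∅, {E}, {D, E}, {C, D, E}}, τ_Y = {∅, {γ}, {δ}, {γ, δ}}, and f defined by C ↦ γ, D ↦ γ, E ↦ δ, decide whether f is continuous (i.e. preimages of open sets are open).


f is NOT continuous.

Compute f^{-1}(U) for each U ∈ τ_Y:
  U = ∅: f^{-1}(U) = ∅ ∈ τ_X ✓.
  U = {γ}: f^{-1}(U) = {C, D} ∉ τ_X ✗.
  U = {δ}: f^{-1}(U) = {E} ∈ τ_X ✓.
  U = {γ, δ}: f^{-1}(U) = {C, D, E} ∈ τ_X ✓.
Found U = {γ} with f^{-1}(U) = {C, D} not in τ_X. Therefore f is NOT continuous.


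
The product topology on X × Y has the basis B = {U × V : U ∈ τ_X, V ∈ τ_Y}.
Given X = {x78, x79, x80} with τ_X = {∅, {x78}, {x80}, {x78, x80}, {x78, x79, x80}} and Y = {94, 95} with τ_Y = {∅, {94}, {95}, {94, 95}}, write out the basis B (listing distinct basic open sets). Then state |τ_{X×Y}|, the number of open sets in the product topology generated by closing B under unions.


Basis B = {∅ × ∅, {x78} × {94}, {x78} × {95}, {x80} × {94}, {x80} × {95}, {x78} × {94, 95}, {x78, x80} × {94}, {x78, x80} × {95}, {x80} × {94, 95}, {x78, x79, x80} × {94}, {x78, x79, x80} × {95}, {x78, x80} × {94, 95}, {x78, x79, x80} × {94, 95}}; |τ_{X×Y}| = 25.

Enumerate products U × V with U ∈ τ_X, V ∈ τ_Y (deduplicated):
  ∅ × ∅ = {} (∅)
  {x78} × {94} = {(x78,94)}
  {x78} × {95} = {(x78,95)}
  {x80} × {94} = {(x80,94)}
  {x80} × {95} = {(x80,95)}
  {x78} × {94, 95} = {(x78,94), (x78,95)}
  {x78, x80} × {94} = {(x78,94), (x80,94)}
  {x78, x80} × {95} = {(x78,95), (x80,95)}
  {x80} × {94, 95} = {(x80,94), (x80,95)}
  {x78, x79, x80} × {94} = {(x78,94), (x79,94), (x80,94)}
  {x78, x79, x80} × {95} = {(x78,95), (x79,95), (x80,95)}
  {x78, x80} × {94, 95} = {(x78,94), (x78,95), (x80,94), (x80,95)}
  {x78, x79, x80} × {94, 95} = {(x78,94), (x78,95), (x79,94), (x79,95), (x80,94), (x80,95)}
These 13 distinct sets form the basis B.
Close under arbitrary unions to get τ_{X×Y}; counting gives |τ_{X×Y}| = 25.


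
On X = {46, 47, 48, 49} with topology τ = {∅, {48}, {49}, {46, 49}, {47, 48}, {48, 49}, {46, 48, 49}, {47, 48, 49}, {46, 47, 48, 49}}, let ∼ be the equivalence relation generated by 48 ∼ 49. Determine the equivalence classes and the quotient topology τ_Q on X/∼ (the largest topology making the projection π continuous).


X/∼ = {[46], [47], [48=49]}; |τ_Q| = 5.

Equivalence classes: [46], [47], [48=49].
Quotient map π: X → X/∼ sends 46 ↦ [46], 47 ↦ [47], 48 ↦ [48=49], 49 ↦ [48=49].
For each subset V ⊆ X/∼, compute π^{-1}(V) ⊆ X and check whether π^{-1}(V) ∈ τ. V is open in τ_Q iff π^{-1}(V) ∈ τ.
  V = {}: π^{-1}(V) = ∅ ∈ τ ✓.
  V = {[46]}: π^{-1}(V) = {46} ∉ τ ✗.
  V = {[47]}: π^{-1}(V) = {47} ∉ τ ✗.
  V = {[46], [47]}: π^{-1}(V) = {46, 47} ∉ τ ✗.
  V = {[48=49]}: π^{-1}(V) = {48, 49} ∈ τ ✓.
  V = {[46], [48=49]}: π^{-1}(V) = {46, 48, 49} ∈ τ ✓.
  V = {[47], [48=49]}: π^{-1}(V) = {47, 48, 49} ∈ τ ✓.
  V = {[46], [47], [48=49]}: π^{-1}(V) = {46, 47, 48, 49} ∈ τ ✓.
Open sets in the quotient: τ_Q = {{}, {[48=49]}, {[46], [48=49]}, {[47], [48=49]}, {[46], [47], [48=49]}} (5 elements).


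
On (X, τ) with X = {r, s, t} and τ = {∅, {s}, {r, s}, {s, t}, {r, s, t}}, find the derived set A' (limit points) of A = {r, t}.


A' = ∅

For each x ∈ X, list the open sets U ∈ τ with x ∈ U, then check whether U ∩ (A ∖ {x}) ≠ ∅ for every such U.
  x = r: open {r, s} ∋ x has {r, s} ∩ (A ∖ {r}) = ∅, so x is NOT a limit point.
  x = s: open {s} ∋ x has {s} ∩ (A ∖ {s}) = ∅, so x is NOT a limit point.
  x = t: open {s, t} ∋ x has {s, t} ∩ (A ∖ {t}) = ∅, so x is NOT a limit point.
Collecting: A' = ∅.


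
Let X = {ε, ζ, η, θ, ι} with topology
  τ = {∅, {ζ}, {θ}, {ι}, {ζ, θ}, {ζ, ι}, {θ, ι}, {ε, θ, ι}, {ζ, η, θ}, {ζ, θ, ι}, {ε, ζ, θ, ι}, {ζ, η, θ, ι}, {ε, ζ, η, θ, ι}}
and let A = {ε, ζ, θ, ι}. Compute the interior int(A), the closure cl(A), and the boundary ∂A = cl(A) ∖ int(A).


int(A) = {ε, ζ, θ, ι}, cl(A) = {ε, ζ, η, θ, ι}, ∂A = {η}.

Closed sets in (X, τ) are complements of opens:
  closed(X, τ) = {∅, {ε}, {η}, {ε, η}, {ε, ι}, {ζ, η}, {ε, ζ, η}, {ε, η, θ}, {ε, η, ι}, {ε, ζ, η, θ}, {ε, ζ, η, ι}, {ε, η, θ, ι}, {ε, ζ, η, θ, ι}}.
int(A) = ⋃ {U ∈ τ : U ⊆ A}. Opens contained in A: ∅, {ζ}, {θ}, {ι}, {ζ, θ}, {ζ, ι}, {θ, ι}, {ε, θ, ι}, {ζ, θ, ι}, {ε, ζ, θ, ι}.
Taking the union of these: int(A) = {ε, ζ, θ, ι}.
cl(A) = ⋂ {C closed : A ⊆ C}. Closed sets containing A: {ε, ζ, η, θ, ι}.
Intersecting these: cl(A) = {ε, ζ, η, θ, ι}.
∂A = cl(A) ∖ int(A) = {ε, ζ, η, θ, ι} ∖ {ε, ζ, θ, ι} = {η}.


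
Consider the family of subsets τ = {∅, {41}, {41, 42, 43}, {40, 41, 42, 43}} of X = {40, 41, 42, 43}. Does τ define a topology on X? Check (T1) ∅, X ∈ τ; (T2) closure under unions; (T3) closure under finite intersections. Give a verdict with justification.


τ IS a topology on X.

Axiom (T1): ∅ ∈ τ? Yes; X ∈ τ? Yes.
Axiom (T2/T3): check pairwise unions and intersections of members of τ.
All pairwise intersections and unions checked — each lies in τ. Therefore τ satisfies (T1), (T2), (T3): it IS a topology on X.


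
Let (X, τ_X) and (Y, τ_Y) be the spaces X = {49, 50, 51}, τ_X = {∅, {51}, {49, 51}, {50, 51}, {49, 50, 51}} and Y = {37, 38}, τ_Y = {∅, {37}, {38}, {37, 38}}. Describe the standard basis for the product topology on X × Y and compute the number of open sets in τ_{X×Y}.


Basis B = {∅ × ∅, {51} × {37}, {51} × {38}, {49, 51} × {37}, {49, 51} × {38}, {50, 51} × {37}, {50, 51} × {38}, {51} × {37, 38}, {49, 50, 51} × {37}, {49, 50, 51} × {38}, {49, 51} × {37, 38}, {50, 51} × {37, 38}, {49, 50, 51} × {37, 38}}; |τ_{X×Y}| = 25.

Enumerate products U × V with U ∈ τ_X, V ∈ τ_Y (deduplicated):
  ∅ × ∅ = {} (∅)
  {51} × {37} = {(51,37)}
  {51} × {38} = {(51,38)}
  {49, 51} × {37} = {(49,37), (51,37)}
  {49, 51} × {38} = {(49,38), (51,38)}
  {50, 51} × {37} = {(50,37), (51,37)}
  {50, 51} × {38} = {(50,38), (51,38)}
  {51} × {37, 38} = {(51,37), (51,38)}
  {49, 50, 51} × {37} = {(49,37), (50,37), (51,37)}
  {49, 50, 51} × {38} = {(49,38), (50,38), (51,38)}
  {49, 51} × {37, 38} = {(49,37), (49,38), (51,37), (51,38)}
  {50, 51} × {37, 38} = {(50,37), (50,38), (51,37), (51,38)}
  {49, 50, 51} × {37, 38} = {(49,37), (49,38), (50,37), (50,38), (51,37), (51,38)}
These 13 distinct sets form the basis B.
Close under arbitrary unions to get τ_{X×Y}; counting gives |τ_{X×Y}| = 25.


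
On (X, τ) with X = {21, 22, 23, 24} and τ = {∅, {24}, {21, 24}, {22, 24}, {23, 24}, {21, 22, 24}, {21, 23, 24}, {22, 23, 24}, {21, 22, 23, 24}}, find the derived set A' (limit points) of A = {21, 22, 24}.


A' = {21, 22, 23}

For each x ∈ X, list the open sets U ∈ τ with x ∈ U, then check whether U ∩ (A ∖ {x}) ≠ ∅ for every such U.
  x = 21: opens ∋ x are {21, 24}, {21, 22, 24}, {21, 23, 24}, {21, 22, 23, 24}; each meets A ∖ {21}, so x IS a limit point.
  x = 22: opens ∋ x are {22, 24}, {21, 22, 24}, {22, 23, 24}, {21, 22, 23, 24}; each meets A ∖ {22}, so x IS a limit point.
  x = 23: opens ∋ x are {23, 24}, {21, 23, 24}, {22, 23, 24}, {21, 22, 23, 24}; each meets A ∖ {23}, so x IS a limit point.
  x = 24: open {24} ∋ x has {24} ∩ (A ∖ {24}) = ∅, so x is NOT a limit point.
Collecting: A' = {21, 22, 23}.


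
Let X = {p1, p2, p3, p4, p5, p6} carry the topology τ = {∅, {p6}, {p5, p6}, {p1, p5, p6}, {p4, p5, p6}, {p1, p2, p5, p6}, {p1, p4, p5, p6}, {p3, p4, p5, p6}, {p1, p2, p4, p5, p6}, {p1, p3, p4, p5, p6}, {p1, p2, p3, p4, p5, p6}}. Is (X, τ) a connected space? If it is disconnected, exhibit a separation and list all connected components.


(X, τ) is connected.

Find clopen sets (U ∈ τ with X ∖ U ∈ τ):
  U = ∅, X ∖ U = {p1, p2, p3, p4, p5, p6} — both open, so U is clopen.
  U = {p1, p2, p3, p4, p5, p6}, X ∖ U = ∅ — both open, so U is clopen.
Only trivial clopens (∅ and X) exist, so (X, τ) is connected.
Compute connected components by grouping points that agree on all clopens:
  component: {p1, p2, p3, p4, p5, p6}


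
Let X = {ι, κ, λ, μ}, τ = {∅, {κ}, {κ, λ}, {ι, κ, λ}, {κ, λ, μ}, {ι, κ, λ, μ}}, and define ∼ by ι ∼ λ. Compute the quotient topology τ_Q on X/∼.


X/∼ = {[ι=λ], [κ], [μ]}; |τ_Q| = 4.

Equivalence classes: [ι=λ], [κ], [μ].
Quotient map π: X → X/∼ sends ι ↦ [ι=λ], κ ↦ [κ], λ ↦ [ι=λ], μ ↦ [μ].
For each subset V ⊆ X/∼, compute π^{-1}(V) ⊆ X and check whether π^{-1}(V) ∈ τ. V is open in τ_Q iff π^{-1}(V) ∈ τ.
  V = {}: π^{-1}(V) = ∅ ∈ τ ✓.
  V = {[ι=λ]}: π^{-1}(V) = {ι, λ} ∉ τ ✗.
  V = {[κ]}: π^{-1}(V) = {κ} ∈ τ ✓.
  V = {[ι=λ], [κ]}: π^{-1}(V) = {ι, κ, λ} ∈ τ ✓.
  V = {[μ]}: π^{-1}(V) = {μ} ∉ τ ✗.
  V = {[ι=λ], [μ]}: π^{-1}(V) = {ι, λ, μ} ∉ τ ✗.
  V = {[κ], [μ]}: π^{-1}(V) = {κ, μ} ∉ τ ✗.
  V = {[ι=λ], [κ], [μ]}: π^{-1}(V) = {ι, κ, λ, μ} ∈ τ ✓.
Open sets in the quotient: τ_Q = {{}, {[κ]}, {[ι=λ], [κ]}, {[ι=λ], [κ], [μ]}} (4 elements).


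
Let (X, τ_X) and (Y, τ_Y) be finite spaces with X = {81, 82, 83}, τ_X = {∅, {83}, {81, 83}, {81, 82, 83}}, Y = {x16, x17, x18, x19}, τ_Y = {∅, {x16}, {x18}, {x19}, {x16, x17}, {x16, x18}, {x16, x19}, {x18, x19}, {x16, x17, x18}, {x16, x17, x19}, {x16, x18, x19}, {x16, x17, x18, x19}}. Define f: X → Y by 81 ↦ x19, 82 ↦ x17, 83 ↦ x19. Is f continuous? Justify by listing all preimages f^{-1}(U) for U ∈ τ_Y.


f is NOT continuous.

Compute f^{-1}(U) for each U ∈ τ_Y:
  U = ∅: f^{-1}(U) = ∅ ∈ τ_X ✓.
  U = {x16}: f^{-1}(U) = ∅ ∈ τ_X ✓.
  U = {x18}: f^{-1}(U) = ∅ ∈ τ_X ✓.
  U = {x19}: f^{-1}(U) = {81, 83} ∈ τ_X ✓.
  U = {x16, x17}: f^{-1}(U) = {82} ∉ τ_X ✗.
  U = {x16, x18}: f^{-1}(U) = ∅ ∈ τ_X ✓.
  U = {x16, x19}: f^{-1}(U) = {81, 83} ∈ τ_X ✓.
  U = {x18, x19}: f^{-1}(U) = {81, 83} ∈ τ_X ✓.
  U = {x16, x17, x18}: f^{-1}(U) = {82} ∉ τ_X ✗.
  U = {x16, x17, x19}: f^{-1}(U) = {81, 82, 83} ∈ τ_X ✓.
  U = {x16, x18, x19}: f^{-1}(U) = {81, 83} ∈ τ_X ✓.
  U = {x16, x17, x18, x19}: f^{-1}(U) = {81, 82, 83} ∈ τ_X ✓.
Found U = {x16, x17} with f^{-1}(U) = {82} not in τ_X. Therefore f is NOT continuous.


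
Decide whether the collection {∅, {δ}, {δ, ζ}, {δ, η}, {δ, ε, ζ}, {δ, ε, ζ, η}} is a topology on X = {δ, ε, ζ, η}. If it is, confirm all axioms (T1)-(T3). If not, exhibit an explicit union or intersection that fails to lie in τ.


τ is NOT a topology on X.

Axiom (T1): ∅ ∈ τ? Yes; X ∈ τ? Yes.
Axiom (T2/T3): check pairwise unions and intersections of members of τ.
Counterexample for (T2): {δ, ζ} ∪ {δ, η} = {δ, ζ, η} ∉ τ. Therefore τ is NOT a topology.


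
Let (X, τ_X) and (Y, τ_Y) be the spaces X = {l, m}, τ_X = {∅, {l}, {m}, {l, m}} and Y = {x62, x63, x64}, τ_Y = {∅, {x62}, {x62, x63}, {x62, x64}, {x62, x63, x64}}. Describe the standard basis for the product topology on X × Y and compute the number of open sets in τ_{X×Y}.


Basis B = {∅ × ∅, {l} × {x62}, {m} × {x62}, {l} × {x62, x63}, {l} × {x62, x64}, {l, m} × {x62}, {m} × {x62, x63}, {m} × {x62, x64}, {l} × {x62, x63, x64}, {m} × {x62, x63, x64}, {l, m} × {x62, x63}, {l, m} × {x62, x64}, {l, m} × {x62, x63, x64}}; |τ_{X×Y}| = 25.

Enumerate products U × V with U ∈ τ_X, V ∈ τ_Y (deduplicated):
  ∅ × ∅ = {} (∅)
  {l} × {x62} = {(l,x62)}
  {m} × {x62} = {(m,x62)}
  {l} × {x62, x63} = {(l,x62), (l,x63)}
  {l} × {x62, x64} = {(l,x62), (l,x64)}
  {l, m} × {x62} = {(l,x62), (m,x62)}
  {m} × {x62, x63} = {(m,x62), (m,x63)}
  {m} × {x62, x64} = {(m,x62), (m,x64)}
  {l} × {x62, x63, x64} = {(l,x62), (l,x63), (l,x64)}
  {m} × {x62, x63, x64} = {(m,x62), (m,x63), (m,x64)}
  {l, m} × {x62, x63} = {(l,x62), (l,x63), (m,x62), (m,x63)}
  {l, m} × {x62, x64} = {(l,x62), (l,x64), (m,x62), (m,x64)}
  {l, m} × {x62, x63, x64} = {(l,x62), (l,x63), (l,x64), (m,x62), (m,x63), (m,x64)}
These 13 distinct sets form the basis B.
Close under arbitrary unions to get τ_{X×Y}; counting gives |τ_{X×Y}| = 25.


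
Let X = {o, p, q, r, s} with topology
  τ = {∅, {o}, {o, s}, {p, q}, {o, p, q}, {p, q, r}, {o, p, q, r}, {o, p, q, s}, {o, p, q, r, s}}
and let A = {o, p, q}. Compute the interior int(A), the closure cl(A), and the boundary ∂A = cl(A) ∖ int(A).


int(A) = {o, p, q}, cl(A) = {o, p, q, r, s}, ∂A = {r, s}.

Closed sets in (X, τ) are complements of opens:
  closed(X, τ) = {∅, {r}, {s}, {o, s}, {r, s}, {o, r, s}, {p, q, r}, {p, q, r, s}, {o, p, q, r, s}}.
int(A) = ⋃ {U ∈ τ : U ⊆ A}. Opens contained in A: ∅, {o}, {p, q}, {o, p, q}.
Taking the union of these: int(A) = {o, p, q}.
cl(A) = ⋂ {C closed : A ⊆ C}. Closed sets containing A: {o, p, q, r, s}.
Intersecting these: cl(A) = {o, p, q, r, s}.
∂A = cl(A) ∖ int(A) = {o, p, q, r, s} ∖ {o, p, q} = {r, s}.


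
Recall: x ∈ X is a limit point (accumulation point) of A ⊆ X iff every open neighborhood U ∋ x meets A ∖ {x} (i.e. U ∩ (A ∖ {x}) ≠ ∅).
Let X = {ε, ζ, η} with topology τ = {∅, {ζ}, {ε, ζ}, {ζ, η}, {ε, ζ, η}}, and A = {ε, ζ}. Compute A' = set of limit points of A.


A' = {ε, η}

For each x ∈ X, list the open sets U ∈ τ with x ∈ U, then check whether U ∩ (A ∖ {x}) ≠ ∅ for every such U.
  x = ε: opens ∋ x are {ε, ζ}, {ε, ζ, η}; each meets A ∖ {ε}, so x IS a limit point.
  x = ζ: open {ζ} ∋ x has {ζ} ∩ (A ∖ {ζ}) = ∅, so x is NOT a limit point.
  x = η: opens ∋ x are {ζ, η}, {ε, ζ, η}; each meets A ∖ {η}, so x IS a limit point.
Collecting: A' = {ε, η}.


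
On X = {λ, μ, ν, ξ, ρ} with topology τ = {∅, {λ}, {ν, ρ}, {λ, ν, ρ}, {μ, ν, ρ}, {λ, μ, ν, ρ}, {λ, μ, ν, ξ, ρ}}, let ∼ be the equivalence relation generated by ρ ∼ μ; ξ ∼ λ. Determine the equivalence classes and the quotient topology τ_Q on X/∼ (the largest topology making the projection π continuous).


X/∼ = {[λ=ξ], [μ=ρ], [ν]}; |τ_Q| = 3.

Equivalence classes: [λ=ξ], [μ=ρ], [ν].
Quotient map π: X → X/∼ sends λ ↦ [λ=ξ], μ ↦ [μ=ρ], ν ↦ [ν], ξ ↦ [λ=ξ], ρ ↦ [μ=ρ].
For each subset V ⊆ X/∼, compute π^{-1}(V) ⊆ X and check whether π^{-1}(V) ∈ τ. V is open in τ_Q iff π^{-1}(V) ∈ τ.
  V = {}: π^{-1}(V) = ∅ ∈ τ ✓.
  V = {[λ=ξ]}: π^{-1}(V) = {λ, ξ} ∉ τ ✗.
  V = {[μ=ρ]}: π^{-1}(V) = {μ, ρ} ∉ τ ✗.
  V = {[λ=ξ], [μ=ρ]}: π^{-1}(V) = {λ, μ, ξ, ρ} ∉ τ ✗.
  V = {[ν]}: π^{-1}(V) = {ν} ∉ τ ✗.
  V = {[λ=ξ], [ν]}: π^{-1}(V) = {λ, ν, ξ} ∉ τ ✗.
  V = {[μ=ρ], [ν]}: π^{-1}(V) = {μ, ν, ρ} ∈ τ ✓.
  V = {[λ=ξ], [μ=ρ], [ν]}: π^{-1}(V) = {λ, μ, ν, ξ, ρ} ∈ τ ✓.
Open sets in the quotient: τ_Q = {{}, {[μ=ρ], [ν]}, {[λ=ξ], [μ=ρ], [ν]}} (3 elements).


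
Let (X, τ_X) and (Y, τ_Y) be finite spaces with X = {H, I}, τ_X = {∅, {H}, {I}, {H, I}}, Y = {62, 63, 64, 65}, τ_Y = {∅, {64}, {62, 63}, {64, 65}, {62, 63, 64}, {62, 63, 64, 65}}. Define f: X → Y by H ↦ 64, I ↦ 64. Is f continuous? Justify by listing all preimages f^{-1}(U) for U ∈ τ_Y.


f IS continuous.

Compute f^{-1}(U) for each U ∈ τ_Y:
  U = ∅: f^{-1}(U) = ∅ ∈ τ_X ✓.
  U = {64}: f^{-1}(U) = {H, I} ∈ τ_X ✓.
  U = {62, 63}: f^{-1}(U) = ∅ ∈ τ_X ✓.
  U = {64, 65}: f^{-1}(U) = {H, I} ∈ τ_X ✓.
  U = {62, 63, 64}: f^{-1}(U) = {H, I} ∈ τ_X ✓.
  U = {62, 63, 64, 65}: f^{-1}(U) = {H, I} ∈ τ_X ✓.
Every preimage lies in τ_X, so f IS continuous.


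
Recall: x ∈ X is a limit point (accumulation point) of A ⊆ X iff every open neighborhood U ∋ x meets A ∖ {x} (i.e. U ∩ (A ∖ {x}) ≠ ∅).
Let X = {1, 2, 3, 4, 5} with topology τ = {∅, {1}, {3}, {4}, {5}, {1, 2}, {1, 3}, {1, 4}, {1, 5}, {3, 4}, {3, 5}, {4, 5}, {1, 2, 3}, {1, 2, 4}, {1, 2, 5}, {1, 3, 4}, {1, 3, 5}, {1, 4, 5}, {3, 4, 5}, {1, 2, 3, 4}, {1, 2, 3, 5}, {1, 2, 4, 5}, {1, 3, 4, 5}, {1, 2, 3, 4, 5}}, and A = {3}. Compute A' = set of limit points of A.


A' = ∅

For each x ∈ X, list the open sets U ∈ τ with x ∈ U, then check whether U ∩ (A ∖ {x}) ≠ ∅ for every such U.
  x = 1: open {1} ∋ x has {1} ∩ (A ∖ {1}) = ∅, so x is NOT a limit point.
  x = 2: open {1, 2} ∋ x has {1, 2} ∩ (A ∖ {2}) = ∅, so x is NOT a limit point.
  x = 3: open {3} ∋ x has {3} ∩ (A ∖ {3}) = ∅, so x is NOT a limit point.
  x = 4: open {4} ∋ x has {4} ∩ (A ∖ {4}) = ∅, so x is NOT a limit point.
  x = 5: open {5} ∋ x has {5} ∩ (A ∖ {5}) = ∅, so x is NOT a limit point.
Collecting: A' = ∅.


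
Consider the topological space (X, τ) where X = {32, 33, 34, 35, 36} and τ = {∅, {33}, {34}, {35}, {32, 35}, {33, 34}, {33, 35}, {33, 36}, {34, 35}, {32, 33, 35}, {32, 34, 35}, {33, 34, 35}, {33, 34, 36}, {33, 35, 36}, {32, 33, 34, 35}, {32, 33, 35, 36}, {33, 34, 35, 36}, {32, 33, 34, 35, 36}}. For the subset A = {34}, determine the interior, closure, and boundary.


int(A) = {34}, cl(A) = {34}, ∂A = ∅.

Closed sets in (X, τ) are complements of opens:
  closed(X, τ) = {∅, {32}, {34}, {36}, {32, 34}, {32, 35}, {32, 36}, {33, 36}, {34, 36}, {32, 33, 36}, {32, 34, 35}, {32, 34, 36}, {32, 35, 36}, {33, 34, 36}, {32, 33, 34, 36}, {32, 33, 35, 36}, {32, 34, 35, 36}, {32, 33, 34, 35, 36}}.
int(A) = ⋃ {U ∈ τ : U ⊆ A}. Opens contained in A: ∅, {34}.
Taking the union of these: int(A) = {34}.
cl(A) = ⋂ {C closed : A ⊆ C}. Closed sets containing A: {34}, {32, 34}, {34, 36}, {32, 34, 35}, {32, 34, 36}, {33, 34, 36}, {32, 33, 34, 36}, {32, 34, 35, 36}, {32, 33, 34, 35, 36}.
Intersecting these: cl(A) = {34}.
∂A = cl(A) ∖ int(A) = {34} ∖ {34} = ∅.


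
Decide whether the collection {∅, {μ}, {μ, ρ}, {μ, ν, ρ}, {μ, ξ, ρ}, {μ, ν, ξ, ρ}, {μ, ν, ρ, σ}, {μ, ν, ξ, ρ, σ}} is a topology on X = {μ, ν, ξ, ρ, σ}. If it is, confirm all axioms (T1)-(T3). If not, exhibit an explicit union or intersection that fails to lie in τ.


τ IS a topology on X.

Axiom (T1): ∅ ∈ τ? Yes; X ∈ τ? Yes.
Axiom (T2/T3): check pairwise unions and intersections of members of τ.
All pairwise intersections and unions checked — each lies in τ. Therefore τ satisfies (T1), (T2), (T3): it IS a topology on X.


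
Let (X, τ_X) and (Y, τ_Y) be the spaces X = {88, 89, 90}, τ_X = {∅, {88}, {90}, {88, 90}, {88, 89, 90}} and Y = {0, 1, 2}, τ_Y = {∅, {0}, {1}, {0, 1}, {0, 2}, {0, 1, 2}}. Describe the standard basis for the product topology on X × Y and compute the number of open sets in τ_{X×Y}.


Basis B = {∅ × ∅, {88} × {0}, {88} × {1}, {90} × {0}, {90} × {1}, {88} × {0, 1}, {88} × {0, 2}, {88, 90} × {0}, {88, 90} × {1}, {90} × {0, 1}, {90} × {0, 2}, {88} × {0, 1, 2}, {88, 89, 90} × {0}, {88, 89, 90} × {1}, {90} × {0, 1, 2}, {88, 90} × {0, 1}, {88, 90} × {0, 2}, {88, 90} × {0, 1, 2}, {88, 89, 90} × {0, 1}, {88, 89, 90} × {0, 2}, {88, 89, 90} × {0, 1, 2}}; |τ_{X×Y}| = 70.

Enumerate products U × V with U ∈ τ_X, V ∈ τ_Y (deduplicated):
  ∅ × ∅ = {} (∅)
  {88} × {0} = {(88,0)}
  {88} × {1} = {(88,1)}
  {90} × {0} = {(90,0)}
  {90} × {1} = {(90,1)}
  {88} × {0, 1} = {(88,0), (88,1)}
  {88} × {0, 2} = {(88,0), (88,2)}
  {88, 90} × {0} = {(88,0), (90,0)}
  {88, 90} × {1} = {(88,1), (90,1)}
  {90} × {0, 1} = {(90,0), (90,1)}
  {90} × {0, 2} = {(90,0), (90,2)}
  {88} × {0, 1, 2} = {(88,0), (88,1), (88,2)}
  {88, 89, 90} × {0} = {(88,0), (89,0), (90,0)}
  {88, 89, 90} × {1} = {(88,1), (89,1), (90,1)}
  {90} × {0, 1, 2} = {(90,0), (90,1), (90,2)}
  {88, 90} × {0, 1} = {(88,0), (88,1), (90,0), (90,1)}
  {88, 90} × {0, 2} = {(88,0), (88,2), (90,0), (90,2)}
  {88, 90} × {0, 1, 2} = {(88,0), (88,1), (88,2), (90,0), (90,1), (90,2)}
  {88, 89, 90} × {0, 1} = {(88,0), (88,1), (89,0), (89,1), (90,0), (90,1)}
  {88, 89, 90} × {0, 2} = {(88,0), (88,2), (89,0), (89,2), (90,0), (90,2)}
  {88, 89, 90} × {0, 1, 2} = {(88,0), (88,1), (88,2), (89,0), (89,1), (89,2), (90,0), (90,1), (90,2)}
These 21 distinct sets form the basis B.
Close under arbitrary unions to get τ_{X×Y}; counting gives |τ_{X×Y}| = 70.


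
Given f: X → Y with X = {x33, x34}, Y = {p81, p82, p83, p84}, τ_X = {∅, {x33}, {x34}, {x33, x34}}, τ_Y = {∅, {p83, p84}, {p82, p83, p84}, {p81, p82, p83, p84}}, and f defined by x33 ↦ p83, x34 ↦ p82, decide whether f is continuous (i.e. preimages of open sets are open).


f IS continuous.

Compute f^{-1}(U) for each U ∈ τ_Y:
  U = ∅: f^{-1}(U) = ∅ ∈ τ_X ✓.
  U = {p83, p84}: f^{-1}(U) = {x33} ∈ τ_X ✓.
  U = {p82, p83, p84}: f^{-1}(U) = {x33, x34} ∈ τ_X ✓.
  U = {p81, p82, p83, p84}: f^{-1}(U) = {x33, x34} ∈ τ_X ✓.
Every preimage lies in τ_X, so f IS continuous.


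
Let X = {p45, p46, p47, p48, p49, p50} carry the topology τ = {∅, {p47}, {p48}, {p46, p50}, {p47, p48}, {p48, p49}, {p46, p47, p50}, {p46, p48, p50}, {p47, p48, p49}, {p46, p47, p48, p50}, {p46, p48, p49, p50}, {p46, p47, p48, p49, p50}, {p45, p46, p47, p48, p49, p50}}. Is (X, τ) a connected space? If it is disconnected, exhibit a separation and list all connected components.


(X, τ) is connected.

Find clopen sets (U ∈ τ with X ∖ U ∈ τ):
  U = ∅, X ∖ U = {p45, p46, p47, p48, p49, p50} — both open, so U is clopen.
  U = {p45, p46, p47, p48, p49, p50}, X ∖ U = ∅ — both open, so U is clopen.
Only trivial clopens (∅ and X) exist, so (X, τ) is connected.
Compute connected components by grouping points that agree on all clopens:
  component: {p45, p46, p47, p48, p49, p50}


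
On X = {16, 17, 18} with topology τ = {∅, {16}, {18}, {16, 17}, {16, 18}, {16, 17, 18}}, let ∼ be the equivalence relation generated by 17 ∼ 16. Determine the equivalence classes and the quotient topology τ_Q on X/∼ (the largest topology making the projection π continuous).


X/∼ = {[16=17], [18]}; |τ_Q| = 4.

Equivalence classes: [16=17], [18].
Quotient map π: X → X/∼ sends 16 ↦ [16=17], 17 ↦ [16=17], 18 ↦ [18].
For each subset V ⊆ X/∼, compute π^{-1}(V) ⊆ X and check whether π^{-1}(V) ∈ τ. V is open in τ_Q iff π^{-1}(V) ∈ τ.
  V = {}: π^{-1}(V) = ∅ ∈ τ ✓.
  V = {[16=17]}: π^{-1}(V) = {16, 17} ∈ τ ✓.
  V = {[18]}: π^{-1}(V) = {18} ∈ τ ✓.
  V = {[16=17], [18]}: π^{-1}(V) = {16, 17, 18} ∈ τ ✓.
Open sets in the quotient: τ_Q = {{}, {[16=17]}, {[18]}, {[16=17], [18]}} (4 elements).


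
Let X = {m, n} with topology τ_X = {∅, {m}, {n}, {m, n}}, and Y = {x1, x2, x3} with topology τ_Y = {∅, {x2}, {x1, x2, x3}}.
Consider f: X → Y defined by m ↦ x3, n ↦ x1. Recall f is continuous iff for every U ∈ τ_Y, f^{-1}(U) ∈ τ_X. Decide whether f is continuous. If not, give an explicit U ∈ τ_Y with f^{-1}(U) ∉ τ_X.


f IS continuous.

Compute f^{-1}(U) for each U ∈ τ_Y:
  U = ∅: f^{-1}(U) = ∅ ∈ τ_X ✓.
  U = {x2}: f^{-1}(U) = ∅ ∈ τ_X ✓.
  U = {x1, x2, x3}: f^{-1}(U) = {m, n} ∈ τ_X ✓.
Every preimage lies in τ_X, so f IS continuous.


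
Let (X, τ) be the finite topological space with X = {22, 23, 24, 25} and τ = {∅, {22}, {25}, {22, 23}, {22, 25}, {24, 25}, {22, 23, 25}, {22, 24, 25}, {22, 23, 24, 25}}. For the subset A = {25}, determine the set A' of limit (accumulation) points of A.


A' = {24}

For each x ∈ X, list the open sets U ∈ τ with x ∈ U, then check whether U ∩ (A ∖ {x}) ≠ ∅ for every such U.
  x = 22: open {22} ∋ x has {22} ∩ (A ∖ {22}) = ∅, so x is NOT a limit point.
  x = 23: open {22, 23} ∋ x has {22, 23} ∩ (A ∖ {23}) = ∅, so x is NOT a limit point.
  x = 24: opens ∋ x are {24, 25}, {22, 24, 25}, {22, 23, 24, 25}; each meets A ∖ {24}, so x IS a limit point.
  x = 25: open {25} ∋ x has {25} ∩ (A ∖ {25}) = ∅, so x is NOT a limit point.
Collecting: A' = {24}.


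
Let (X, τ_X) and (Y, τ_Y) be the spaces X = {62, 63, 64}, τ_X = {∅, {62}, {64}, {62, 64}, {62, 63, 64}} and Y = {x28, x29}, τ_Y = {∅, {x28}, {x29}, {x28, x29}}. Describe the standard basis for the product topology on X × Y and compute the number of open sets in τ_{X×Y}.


Basis B = {∅ × ∅, {62} × {x28}, {62} × {x29}, {64} × {x28}, {64} × {x29}, {62} × {x28, x29}, {62, 64} × {x28}, {62, 64} × {x29}, {64} × {x28, x29}, {62, 63, 64} × {x28}, {62, 63, 64} × {x29}, {62, 64} × {x28, x29}, {62, 63, 64} × {x28, x29}}; |τ_{X×Y}| = 25.

Enumerate products U × V with U ∈ τ_X, V ∈ τ_Y (deduplicated):
  ∅ × ∅ = {} (∅)
  {62} × {x28} = {(62,x28)}
  {62} × {x29} = {(62,x29)}
  {64} × {x28} = {(64,x28)}
  {64} × {x29} = {(64,x29)}
  {62} × {x28, x29} = {(62,x28), (62,x29)}
  {62, 64} × {x28} = {(62,x28), (64,x28)}
  {62, 64} × {x29} = {(62,x29), (64,x29)}
  {64} × {x28, x29} = {(64,x28), (64,x29)}
  {62, 63, 64} × {x28} = {(62,x28), (63,x28), (64,x28)}
  {62, 63, 64} × {x29} = {(62,x29), (63,x29), (64,x29)}
  {62, 64} × {x28, x29} = {(62,x28), (62,x29), (64,x28), (64,x29)}
  {62, 63, 64} × {x28, x29} = {(62,x28), (62,x29), (63,x28), (63,x29), (64,x28), (64,x29)}
These 13 distinct sets form the basis B.
Close under arbitrary unions to get τ_{X×Y}; counting gives |τ_{X×Y}| = 25.


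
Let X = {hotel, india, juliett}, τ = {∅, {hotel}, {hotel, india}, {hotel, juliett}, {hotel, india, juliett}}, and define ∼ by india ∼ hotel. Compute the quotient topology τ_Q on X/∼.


X/∼ = {[hotel=india], [juliett]}; |τ_Q| = 3.

Equivalence classes: [hotel=india], [juliett].
Quotient map π: X → X/∼ sends hotel ↦ [hotel=india], india ↦ [hotel=india], juliett ↦ [juliett].
For each subset V ⊆ X/∼, compute π^{-1}(V) ⊆ X and check whether π^{-1}(V) ∈ τ. V is open in τ_Q iff π^{-1}(V) ∈ τ.
  V = {}: π^{-1}(V) = ∅ ∈ τ ✓.
  V = {[hotel=india]}: π^{-1}(V) = {hotel, india} ∈ τ ✓.
  V = {[juliett]}: π^{-1}(V) = {juliett} ∉ τ ✗.
  V = {[hotel=india], [juliett]}: π^{-1}(V) = {hotel, india, juliett} ∈ τ ✓.
Open sets in the quotient: τ_Q = {{}, {[hotel=india]}, {[hotel=india], [juliett]}} (3 elements).


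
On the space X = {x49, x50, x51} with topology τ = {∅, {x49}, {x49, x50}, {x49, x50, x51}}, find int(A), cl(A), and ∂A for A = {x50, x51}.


int(A) = ∅, cl(A) = {x50, x51}, ∂A = {x50, x51}.

Closed sets in (X, τ) are complements of opens:
  closed(X, τ) = {∅, {x51}, {x50, x51}, {x49, x50, x51}}.
int(A) = ⋃ {U ∈ τ : U ⊆ A}. Opens contained in A: ∅.
Taking the union of these: int(A) = ∅.
cl(A) = ⋂ {C closed : A ⊆ C}. Closed sets containing A: {x50, x51}, {x49, x50, x51}.
Intersecting these: cl(A) = {x50, x51}.
∂A = cl(A) ∖ int(A) = {x50, x51} ∖ ∅ = {x50, x51}.


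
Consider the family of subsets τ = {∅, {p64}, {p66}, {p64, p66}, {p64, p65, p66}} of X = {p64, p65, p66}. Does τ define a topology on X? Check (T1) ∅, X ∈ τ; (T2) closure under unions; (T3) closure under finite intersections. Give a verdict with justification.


τ IS a topology on X.

Axiom (T1): ∅ ∈ τ? Yes; X ∈ τ? Yes.
Axiom (T2/T3): check pairwise unions and intersections of members of τ.
All pairwise intersections and unions checked — each lies in τ. Therefore τ satisfies (T1), (T2), (T3): it IS a topology on X.


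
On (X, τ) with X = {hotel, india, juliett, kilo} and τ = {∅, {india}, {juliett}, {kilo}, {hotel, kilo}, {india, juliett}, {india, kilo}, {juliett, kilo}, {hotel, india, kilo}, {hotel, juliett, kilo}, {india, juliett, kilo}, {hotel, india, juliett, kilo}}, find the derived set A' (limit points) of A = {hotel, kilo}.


A' = {hotel}

For each x ∈ X, list the open sets U ∈ τ with x ∈ U, then check whether U ∩ (A ∖ {x}) ≠ ∅ for every such U.
  x = hotel: opens ∋ x are {hotel, kilo}, {hotel, india, kilo}, {hotel, juliett, kilo}, {hotel, india, juliett, kilo}; each meets A ∖ {hotel}, so x IS a limit point.
  x = india: open {india} ∋ x has {india} ∩ (A ∖ {india}) = ∅, so x is NOT a limit point.
  x = juliett: open {juliett} ∋ x has {juliett} ∩ (A ∖ {juliett}) = ∅, so x is NOT a limit point.
  x = kilo: open {kilo} ∋ x has {kilo} ∩ (A ∖ {kilo}) = ∅, so x is NOT a limit point.
Collecting: A' = {hotel}.


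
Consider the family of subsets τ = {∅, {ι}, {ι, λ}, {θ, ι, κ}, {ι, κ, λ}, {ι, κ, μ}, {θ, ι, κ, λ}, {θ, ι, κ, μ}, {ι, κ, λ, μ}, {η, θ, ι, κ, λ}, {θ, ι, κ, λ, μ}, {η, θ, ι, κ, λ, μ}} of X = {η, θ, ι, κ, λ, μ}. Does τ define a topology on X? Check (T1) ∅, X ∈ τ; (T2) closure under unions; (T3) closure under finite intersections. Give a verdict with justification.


τ is NOT a topology on X.

Axiom (T1): ∅ ∈ τ? Yes; X ∈ τ? Yes.
Axiom (T2/T3): check pairwise unions and intersections of members of τ.
Counterexample for (T3): {θ, ι, κ} ∩ {ι, κ, λ} = {ι, κ} ∉ τ. Therefore τ is NOT a topology.


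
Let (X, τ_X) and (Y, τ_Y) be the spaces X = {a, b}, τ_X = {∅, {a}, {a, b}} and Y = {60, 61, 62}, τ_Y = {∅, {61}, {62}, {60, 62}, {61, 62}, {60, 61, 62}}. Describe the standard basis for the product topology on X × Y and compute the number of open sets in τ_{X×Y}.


Basis B = {∅ × ∅, {a} × {61}, {a} × {62}, {a} × {60, 62}, {a} × {61, 62}, {a, b} × {61}, {a, b} × {62}, {a} × {60, 61, 62}, {a, b} × {60, 62}, {a, b} × {61, 62}, {a, b} × {60, 61, 62}}; |τ_{X×Y}| = 18.

Enumerate products U × V with U ∈ τ_X, V ∈ τ_Y (deduplicated):
  ∅ × ∅ = {} (∅)
  {a} × {61} = {(a,61)}
  {a} × {62} = {(a,62)}
  {a} × {60, 62} = {(a,60), (a,62)}
  {a} × {61, 62} = {(a,61), (a,62)}
  {a, b} × {61} = {(a,61), (b,61)}
  {a, b} × {62} = {(a,62), (b,62)}
  {a} × {60, 61, 62} = {(a,60), (a,61), (a,62)}
  {a, b} × {60, 62} = {(a,60), (a,62), (b,60), (b,62)}
  {a, b} × {61, 62} = {(a,61), (a,62), (b,61), (b,62)}
  {a, b} × {60, 61, 62} = {(a,60), (a,61), (a,62), (b,60), (b,61), (b,62)}
These 11 distinct sets form the basis B.
Close under arbitrary unions to get τ_{X×Y}; counting gives |τ_{X×Y}| = 18.
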